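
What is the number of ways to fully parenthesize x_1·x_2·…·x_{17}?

Bracketing 17 factors into binary products is counted by C_{17−1} = C_16.
C_16 = 35357670.

35357670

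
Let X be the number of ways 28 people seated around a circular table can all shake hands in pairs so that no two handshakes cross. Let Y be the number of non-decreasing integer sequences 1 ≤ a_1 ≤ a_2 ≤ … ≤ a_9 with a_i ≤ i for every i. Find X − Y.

2669578

Non-crossing handshake pairings of 2n people are counted by C_n; 28 people gives n = 14. So X = C_14 = 2674440.
Such sub-staircase sequences of length n are counted by C_n; here n = 9. So Y = C_9 = 4862.
X − Y = 2674440 − 4862 = 2669578.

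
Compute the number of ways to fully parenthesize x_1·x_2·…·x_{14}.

Ways to associate a product of 14 factors correspond to binary trees on 14 leaves, so the count is C_13.
C_13 = C_12 · 2(2·12+1)/(12+2) = 208012 · 50/14 = 742900.

742900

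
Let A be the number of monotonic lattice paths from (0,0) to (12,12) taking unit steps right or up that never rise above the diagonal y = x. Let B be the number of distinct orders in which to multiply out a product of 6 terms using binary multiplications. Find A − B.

207970

Monotone paths in an n×n grid that stay weakly below the diagonal are counted by C_n; here n = 12. So A = C_12 = 208012.
Ways to associate a product of 6 factors correspond to binary trees on 6 leaves, so the count is C_5. So B = C_5 = 42.
A − B = 208012 − 42 = 207970.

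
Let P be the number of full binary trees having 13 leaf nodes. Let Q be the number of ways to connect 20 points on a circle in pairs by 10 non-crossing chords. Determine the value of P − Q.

191216

A full binary tree with L leaves has L−1 internal nodes and is counted by C_{L−1}; L = 13 gives C_12. So P = C_12 = 208012.
Non-crossing perfect matchings of 2n points on a circle are counted by C_n; with 20 points, n = 10. So Q = C_10 = 16796.
P − Q = 208012 − 16796 = 191216.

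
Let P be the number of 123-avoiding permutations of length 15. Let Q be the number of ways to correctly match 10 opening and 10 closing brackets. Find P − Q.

For any fixed pattern of length 3, the pattern-avoiding permutations of [15] number C_15. So P = C_15 = 9694845.
With 10 pairs the number of balanced bracket strings is the Catalan number C_10. So Q = C_10 = 16796.
P − Q = 9694845 − 16796 = 9678049.

9678049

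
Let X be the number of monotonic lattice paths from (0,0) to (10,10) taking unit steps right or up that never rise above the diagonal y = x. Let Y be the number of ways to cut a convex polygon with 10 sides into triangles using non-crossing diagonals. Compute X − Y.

Monotone paths in an n×n grid that stay weakly below the diagonal are counted by C_n; here n = 10. So X = C_10 = 16796.
The number of triangulations of a 10-gon is the Catalan number C_8 (index = sides − 2). So Y = C_8 = 1430.
X − Y = 16796 − 1430 = 15366.

15366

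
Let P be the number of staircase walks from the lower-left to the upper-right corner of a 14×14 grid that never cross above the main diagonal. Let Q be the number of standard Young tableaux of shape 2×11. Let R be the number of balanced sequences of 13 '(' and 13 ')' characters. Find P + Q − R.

Sub-diagonal monotone paths from (0,0) to (14,14) biject with Dyck paths of semilength 14, giving C_14. So P = C_14 = 2674440.
By the hook-length formula (or a Dyck-path bijection), SYT of shape 2×11 number C_11. So Q = C_11 = 58786.
With 13 pairs the number of balanced bracket strings is the Catalan number C_13. So R = C_13 = 742900.
P + Q − R = 2674440 + 58786 − 742900 = 1990326.

1990326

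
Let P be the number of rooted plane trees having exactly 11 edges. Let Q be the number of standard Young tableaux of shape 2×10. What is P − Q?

41990

A rooted plane tree with 11 edges has 12 nodes, and the count is C_11. So P = C_11 = 58786.
By the hook-length formula (or a Dyck-path bijection), SYT of shape 2×10 number C_10. So Q = C_10 = 16796.
P − Q = 58786 − 16796 = 41990.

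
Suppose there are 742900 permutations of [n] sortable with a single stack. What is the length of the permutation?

Stack-sortable permutations of [n] are counted by C_n, and C_13 = 742900.

13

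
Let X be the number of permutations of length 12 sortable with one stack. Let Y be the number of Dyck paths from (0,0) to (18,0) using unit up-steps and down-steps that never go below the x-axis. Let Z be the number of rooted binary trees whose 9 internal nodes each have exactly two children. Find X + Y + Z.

217736

Stack-sortable permutations are exactly the 231-avoiding ones, counted by C_n; here n = 12. So X = C_12 = 208012.
A Dyck path with 9 up-steps and 9 down-steps has semilength 9, so there are C_9 of them. So Y = C_9 = 4862.
The number of full binary trees on 9 internal nodes is the Catalan number C_9. So Z = C_9 = 4862.
X + Y + Z = 208012 + 4862 + 4862 = 217736.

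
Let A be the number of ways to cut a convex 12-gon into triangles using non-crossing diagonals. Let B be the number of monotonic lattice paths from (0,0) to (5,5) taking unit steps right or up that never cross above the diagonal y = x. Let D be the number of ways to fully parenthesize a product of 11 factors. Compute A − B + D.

33550

Triangulations of a convex m-gon are counted by C_{m−2}; with m = 12 this is C_10. So A = C_10 = 16796.
Sub-diagonal monotone paths from (0,0) to (5,5) biject with Dyck paths of semilength 5, giving C_5. So B = C_5 = 42.
Ways to associate a product of 11 factors correspond to binary trees on 11 leaves, so the count is C_10. So D = C_10 = 16796.
A − B + D = 16796 − 42 + 16796 = 33550.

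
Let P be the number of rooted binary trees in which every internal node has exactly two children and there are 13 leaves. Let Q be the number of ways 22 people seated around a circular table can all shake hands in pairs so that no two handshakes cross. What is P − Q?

149226

A full binary tree with L leaves has L−1 internal nodes and is counted by C_{L−1}; L = 13 gives C_12. So P = C_12 = 208012.
Non-crossing handshake pairings of 2n people are counted by C_n; 22 people gives n = 11. So Q = C_11 = 58786.
P − Q = 208012 − 58786 = 149226.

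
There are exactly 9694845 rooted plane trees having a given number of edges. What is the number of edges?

Rooted ordered trees with n edges are counted by C_n. Since C_15 = 9694845, the index is 15.

15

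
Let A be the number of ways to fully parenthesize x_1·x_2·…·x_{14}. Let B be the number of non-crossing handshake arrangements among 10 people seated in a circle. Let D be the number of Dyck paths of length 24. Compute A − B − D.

Ways to associate a product of 14 factors correspond to binary trees on 14 leaves, so the count is C_13. So A = C_13 = 742900.
With 10 = 2·5 people, non-crossing handshake pairings are non-crossing perfect matchings on a circle, counted by C_5. So B = C_5 = 42.
Paths of 12 up- and 12 down-steps that never dip below the axis are Dyck paths; their count is C_12. So D = C_12 = 208012.
A − B − D = 742900 − 42 − 208012 = 534846.

534846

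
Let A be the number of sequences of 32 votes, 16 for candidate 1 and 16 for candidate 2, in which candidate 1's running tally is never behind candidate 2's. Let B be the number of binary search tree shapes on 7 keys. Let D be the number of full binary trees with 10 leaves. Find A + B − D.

35353237

Reading a vote for the leader as '(' and for the other as ')' turns such a sequence into a balanced string of 16 pairs, so the count is C_16. So A = C_16 = 35357670.
Rooted binary trees with 7 nodes (each child slot possibly empty) number C_7. So B = C_7 = 429.
Full binary trees with 10 leaves have 10−1 = 9 internal nodes, so there are C_9 of them. So D = C_9 = 4862.
A + B − D = 35357670 + 429 − 4862 = 35353237.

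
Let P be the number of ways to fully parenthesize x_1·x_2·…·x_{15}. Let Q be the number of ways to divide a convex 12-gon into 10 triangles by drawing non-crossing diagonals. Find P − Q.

Bracketing 15 factors into binary products is counted by C_{15−1} = C_14. So P = C_14 = 2674440.
A convex 12-gon is triangulated into 10 triangles, and the number of such triangulations is the Catalan number C_{12−2} = C_10. So Q = C_10 = 16796.
P − Q = 2674440 − 16796 = 2657644.

2657644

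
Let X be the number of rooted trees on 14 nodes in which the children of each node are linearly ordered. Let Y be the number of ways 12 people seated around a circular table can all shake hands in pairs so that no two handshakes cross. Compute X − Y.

A rooted plane tree on 14 nodes has 13 edges, and such trees are counted by C_13. So X = C_13 = 742900.
Non-crossing handshake pairings of 2n people are counted by C_n; 12 people gives n = 6. So Y = C_6 = 132.
X − Y = 742900 − 132 = 742768.

742768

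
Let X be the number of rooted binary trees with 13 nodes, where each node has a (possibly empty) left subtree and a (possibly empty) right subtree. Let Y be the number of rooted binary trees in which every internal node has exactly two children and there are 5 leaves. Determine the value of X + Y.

742914

There are C_n binary search tree shapes on n keys; with n = 13 that is C_13. So X = C_13 = 742900.
A full binary tree with L leaves has L−1 internal nodes and is counted by C_{L−1}; L = 5 gives C_4. So Y = C_4 = 14.
X + Y = 742900 + 14 = 742914.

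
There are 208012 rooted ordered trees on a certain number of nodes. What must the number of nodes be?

13

Rooted ordered trees on m nodes are counted by C_{m−1}; 208012 = C_12.
So the index is 12, and the number of nodes is 12 + 1 = 13.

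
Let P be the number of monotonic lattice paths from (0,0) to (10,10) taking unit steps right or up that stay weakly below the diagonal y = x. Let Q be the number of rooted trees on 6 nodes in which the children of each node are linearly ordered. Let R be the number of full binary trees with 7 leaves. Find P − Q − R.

16622

Sub-diagonal monotone paths from (0,0) to (10,10) biject with Dyck paths of semilength 10, giving C_10. So P = C_10 = 16796.
A rooted plane tree on 6 nodes has 5 edges, and such trees are counted by C_5. So Q = C_5 = 42.
Full binary trees with 7 leaves have 7−1 = 6 internal nodes, so there are C_6 of them. So R = C_6 = 132.
P − Q − R = 16796 − 42 − 132 = 16622.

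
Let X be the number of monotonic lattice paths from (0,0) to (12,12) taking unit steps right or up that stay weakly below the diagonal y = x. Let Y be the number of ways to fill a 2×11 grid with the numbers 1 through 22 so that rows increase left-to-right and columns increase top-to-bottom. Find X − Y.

149226

Monotone paths in an n×n grid that stay weakly below the diagonal are counted by C_n; here n = 12. So X = C_12 = 208012.
By the hook-length formula (or a Dyck-path bijection), SYT of shape 2×11 number C_11. So Y = C_11 = 58786.
X − Y = 208012 − 58786 = 149226.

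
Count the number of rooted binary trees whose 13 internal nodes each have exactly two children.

742900

The number of full binary trees on 13 internal nodes is the Catalan number C_13.
C_13 = C_12 · 2(2·12+1)/(12+2) = 208012 · 50/14 = 742900.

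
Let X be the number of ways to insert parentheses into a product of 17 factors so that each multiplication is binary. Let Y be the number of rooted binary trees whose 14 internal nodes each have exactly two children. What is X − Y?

Parenthesizations of m factors correspond to full binary trees with m leaves, counted by C_{m−1}; m = 17 gives C_16. So X = C_16 = 35357670.
Full binary trees with n internal nodes are counted by C_n; here n = 14. So Y = C_14 = 2674440.
X − Y = 35357670 − 2674440 = 32683230.

32683230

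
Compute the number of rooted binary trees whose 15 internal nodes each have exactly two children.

9694845

Full binary trees with n internal nodes are counted by C_n; here n = 15.
C_15 = 9694845.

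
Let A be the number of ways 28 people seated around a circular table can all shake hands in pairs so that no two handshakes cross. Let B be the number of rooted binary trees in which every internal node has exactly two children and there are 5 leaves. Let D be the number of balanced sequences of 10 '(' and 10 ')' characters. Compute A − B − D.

Non-crossing handshake pairings of 2n people are counted by C_n; 28 people gives n = 14. So A = C_14 = 2674440.
A full binary tree with L leaves has L−1 internal nodes and is counted by C_{L−1}; L = 5 gives C_4. So B = C_4 = 14.
A balanced arrangement of 10 bracket pairs is a Dyck word of semilength 10, so the count is C_10. So D = C_10 = 16796.
A − B − D = 2674440 − 14 − 16796 = 2657630.

2657630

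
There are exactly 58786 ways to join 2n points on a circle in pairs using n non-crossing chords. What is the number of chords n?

11

Non-crossing pairings of 2n points on a circle are counted by C_n. The Catalan number equal to 58786 is C_11.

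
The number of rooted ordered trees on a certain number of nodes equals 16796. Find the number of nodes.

11

Rooted ordered trees on m nodes are counted by C_{m−1}. The Catalan number equal to 16796 is C_10.
So the index is 10, and the number of nodes is 10 + 1 = 11.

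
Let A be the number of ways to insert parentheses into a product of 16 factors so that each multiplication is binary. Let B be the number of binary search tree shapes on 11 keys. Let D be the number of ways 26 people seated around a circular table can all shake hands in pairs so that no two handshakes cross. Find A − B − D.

8893159

Bracketing 16 factors into binary products is counted by C_{16−1} = C_15. So A = C_15 = 9694845.
There are C_n binary search tree shapes on n keys; with n = 11 that is C_11. So B = C_11 = 58786.
Non-crossing handshake pairings of 2n people are counted by C_n; 26 people gives n = 13. So D = C_13 = 742900.
A − B − D = 9694845 − 58786 − 742900 = 8893159.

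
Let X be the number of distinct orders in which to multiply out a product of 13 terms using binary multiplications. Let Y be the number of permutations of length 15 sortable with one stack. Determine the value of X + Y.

Ways to associate a product of 13 factors correspond to binary trees on 13 leaves, so the count is C_12. So X = C_12 = 208012.
Stack-sortable permutations are exactly the 231-avoiding ones, counted by C_n; here n = 15. So Y = C_15 = 9694845.
X + Y = 208012 + 9694845 = 9902857.

9902857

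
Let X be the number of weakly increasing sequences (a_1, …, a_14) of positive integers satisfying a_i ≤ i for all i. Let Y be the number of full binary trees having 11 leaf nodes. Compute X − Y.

2657644

Weakly increasing sequences with a_i ≤ i biject with Dyck paths of semilength 14, so there are C_14. So X = C_14 = 2674440.
Full binary trees with 11 leaves have 11−1 = 10 internal nodes, so there are C_10 of them. So Y = C_10 = 16796.
X − Y = 2674440 − 16796 = 2657644.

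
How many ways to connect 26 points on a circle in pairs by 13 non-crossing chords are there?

742900

Pairing 26 circle points by 13 non-crossing chords gives C_13 matchings.
C_13 = C(26,13)/14 = 10400600/14 = 742900.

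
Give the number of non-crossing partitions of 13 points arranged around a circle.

742900

The non-crossing partitions of [13] form a lattice of size C_13.
C_13 = C_12 · 2(2·12+1)/(12+2) = 208012 · 50/14 = 742900.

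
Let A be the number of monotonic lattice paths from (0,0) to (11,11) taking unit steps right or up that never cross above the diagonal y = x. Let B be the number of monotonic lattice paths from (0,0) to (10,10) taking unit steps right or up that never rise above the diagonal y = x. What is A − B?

41990

Sub-diagonal monotone paths from (0,0) to (11,11) biject with Dyck paths of semilength 11, giving C_11. So A = C_11 = 58786.
Monotone paths in an n×n grid that stay weakly below the diagonal are counted by C_n; here n = 10. So B = C_10 = 16796.
A − B = 58786 − 16796 = 41990.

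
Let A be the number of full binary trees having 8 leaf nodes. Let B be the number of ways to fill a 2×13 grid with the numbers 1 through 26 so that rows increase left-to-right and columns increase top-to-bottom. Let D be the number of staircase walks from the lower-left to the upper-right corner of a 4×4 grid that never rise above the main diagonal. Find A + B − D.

Full binary trees with 8 leaves have 8−1 = 7 internal nodes, so there are C_7 of them. So A = C_7 = 429.
By the hook-length formula (or a Dyck-path bijection), SYT of shape 2×13 number C_13. So B = C_13 = 742900.
Monotone paths in an n×n grid that stay weakly below the diagonal are counted by C_n; here n = 4. So D = C_4 = 14.
A + B − D = 429 + 742900 − 14 = 743315.

743315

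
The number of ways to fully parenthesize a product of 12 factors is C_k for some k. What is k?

Parenthesizations of m factors correspond to full binary trees with m leaves, counted by C_{m−1}; m = 12 gives C_11.

11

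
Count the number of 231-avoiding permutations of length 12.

208012

Permutations of [n] avoiding any single length-3 pattern are counted by C_n; here n = 12.
C_12 = C(24,12)/13 = 2704156/13 = 208012.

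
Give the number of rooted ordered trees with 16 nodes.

Rooted ordered (plane) trees on m nodes have m−1 edges and are counted by C_{m−1}; m = 16 gives C_15.
C_15 = 9694845.

9694845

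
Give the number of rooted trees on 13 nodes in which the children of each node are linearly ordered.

A rooted plane tree on 13 nodes has 12 edges, and such trees are counted by C_12.
C_12 = C_11 · 2(2·11+1)/(11+2) = 58786 · 46/13 = 208012.

208012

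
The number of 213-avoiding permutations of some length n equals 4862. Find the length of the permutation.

9

Permutations of [n] avoiding a fixed length-3 pattern are counted by C_n. Since C_9 = 4862, the index is 9.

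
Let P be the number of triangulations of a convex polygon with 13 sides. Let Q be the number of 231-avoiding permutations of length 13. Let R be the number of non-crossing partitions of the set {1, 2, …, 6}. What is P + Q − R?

801554

Triangulations of a convex m-gon are counted by C_{m−2}; with m = 13 this is C_11. So P = C_11 = 58786.
For any fixed pattern of length 3, the pattern-avoiding permutations of [13] number C_13. So Q = C_13 = 742900.
Non-crossing partitions of an n-element set are counted by C_n; here n = 6. So R = C_6 = 132.
P + Q − R = 58786 + 742900 − 132 = 801554.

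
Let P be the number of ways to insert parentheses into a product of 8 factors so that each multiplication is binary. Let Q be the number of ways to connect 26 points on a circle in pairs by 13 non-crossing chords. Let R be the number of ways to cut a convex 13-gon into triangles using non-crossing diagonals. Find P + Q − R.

Parenthesizations of m factors correspond to full binary trees with m leaves, counted by C_{m−1}; m = 8 gives C_7. So P = C_7 = 429.
Pairing 26 circle points by 13 non-crossing chords gives C_13 matchings. So Q = C_13 = 742900.
The number of triangulations of a 13-gon is the Catalan number C_11 (index = sides − 2). So R = C_11 = 58786.
P + Q − R = 429 + 742900 − 58786 = 684543.

684543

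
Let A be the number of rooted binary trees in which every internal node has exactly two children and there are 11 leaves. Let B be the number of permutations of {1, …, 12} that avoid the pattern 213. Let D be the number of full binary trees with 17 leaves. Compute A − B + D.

35166454

A full binary tree with L leaves has L−1 internal nodes and is counted by C_{L−1}; L = 11 gives C_10. So A = C_10 = 16796.
Permutations of [n] avoiding any single length-3 pattern are counted by C_n; here n = 12. So B = C_12 = 208012.
A full binary tree with L leaves has L−1 internal nodes and is counted by C_{L−1}; L = 17 gives C_16. So D = C_16 = 35357670.
A − B + D = 16796 − 208012 + 35357670 = 35166454.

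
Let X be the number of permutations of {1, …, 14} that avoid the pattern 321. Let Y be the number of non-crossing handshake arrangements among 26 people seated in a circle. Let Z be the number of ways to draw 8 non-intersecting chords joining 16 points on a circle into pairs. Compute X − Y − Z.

Permutations of [n] avoiding any single length-3 pattern are counted by C_n; here n = 14. So X = C_14 = 2674440.
Non-crossing handshake pairings of 2n people are counted by C_n; 26 people gives n = 13. So Y = C_13 = 742900.
Pairing 16 circle points by 8 non-crossing chords gives C_8 matchings. So Z = C_8 = 1430.
X − Y − Z = 2674440 − 742900 − 1430 = 1930110.

1930110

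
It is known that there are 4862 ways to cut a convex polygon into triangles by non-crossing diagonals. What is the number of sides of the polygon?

11

Triangulations of a convex m-gon are counted by C_{m−2}. Since C_9 = 4862, the index is 9.
So m − 2 = 9, giving m = 11 sides.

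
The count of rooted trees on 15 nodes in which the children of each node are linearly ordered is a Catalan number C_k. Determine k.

14

Rooted ordered (plane) trees on m nodes have m−1 edges and are counted by C_{m−1}; m = 15 gives C_14.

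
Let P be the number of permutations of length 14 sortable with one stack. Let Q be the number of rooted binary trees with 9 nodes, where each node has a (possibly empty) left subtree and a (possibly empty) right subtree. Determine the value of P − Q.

2669578

By Knuth's characterisation, the stack-sortable permutations of length 14 are the 231-avoiders, numbering C_14. So P = C_14 = 2674440.
Binary trees (left/right distinguished) on n nodes are counted by C_n; here n = 9. So Q = C_9 = 4862.
P − Q = 2674440 − 4862 = 2669578.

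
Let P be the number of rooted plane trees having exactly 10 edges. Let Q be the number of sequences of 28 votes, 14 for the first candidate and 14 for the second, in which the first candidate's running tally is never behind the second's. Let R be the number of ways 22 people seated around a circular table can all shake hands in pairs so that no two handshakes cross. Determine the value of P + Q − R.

A rooted plane tree with 10 edges has 11 nodes, and the count is C_10. So P = C_10 = 16796.
Ballot sequences with n votes each where one side never trails are Dyck words, counted by C_n; here n = 14. So Q = C_14 = 2674440.
With 22 = 2·11 people, non-crossing handshake pairings are non-crossing perfect matchings on a circle, counted by C_11. So R = C_11 = 58786.
P + Q − R = 16796 + 2674440 − 58786 = 2632450.

2632450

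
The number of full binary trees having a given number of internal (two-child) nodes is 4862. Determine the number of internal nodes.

9

Full binary trees with n internal nodes are counted by C_n; 4862 = C_9.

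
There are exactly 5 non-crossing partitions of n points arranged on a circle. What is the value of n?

Non-crossing partitions of [n] are counted by C_n, and C_3 = 5.

3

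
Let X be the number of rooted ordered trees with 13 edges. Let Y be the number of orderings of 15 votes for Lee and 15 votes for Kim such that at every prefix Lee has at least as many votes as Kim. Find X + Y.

10437745

A rooted plane tree with 13 edges has 14 nodes, and the count is C_13. So X = C_13 = 742900.
Reading a vote for the leader as '(' and for the other as ')' turns such a sequence into a balanced string of 15 pairs, so the count is C_15. So Y = C_15 = 9694845.
X + Y = 742900 + 9694845 = 10437745.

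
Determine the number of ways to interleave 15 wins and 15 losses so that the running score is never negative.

9694845

Reading a vote for the leader as '(' and for the other as ')' turns such a sequence into a balanced string of 15 pairs, so the count is C_15.
C_15 = 9694845.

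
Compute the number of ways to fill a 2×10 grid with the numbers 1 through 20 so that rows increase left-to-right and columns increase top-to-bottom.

16796

Standard Young tableaux of shape 2×n are counted by C_n; here n = 10.
C_10 = C_9 · 2(2·9+1)/(9+2) = 4862 · 38/11 = 16796.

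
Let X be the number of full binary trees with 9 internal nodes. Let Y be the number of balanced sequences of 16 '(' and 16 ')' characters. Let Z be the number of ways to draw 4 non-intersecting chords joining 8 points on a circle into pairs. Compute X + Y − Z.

Full binary trees with n internal nodes are counted by C_n; here n = 9. So X = C_9 = 4862.
Balanced strings of n pairs of brackets are counted by C_n; here n = 16. So Y = C_16 = 35357670.
Non-crossing perfect matchings of 2n points on a circle are counted by C_n; with 8 points, n = 4. So Z = C_4 = 14.
X + Y − Z = 4862 + 35357670 − 14 = 35362518.

35362518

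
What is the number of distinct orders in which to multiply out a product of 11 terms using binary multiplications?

16796

Bracketing 11 factors into binary products is counted by C_{11−1} = C_10.
C_10 = C(20,10)/11 = 184756/11 = 16796.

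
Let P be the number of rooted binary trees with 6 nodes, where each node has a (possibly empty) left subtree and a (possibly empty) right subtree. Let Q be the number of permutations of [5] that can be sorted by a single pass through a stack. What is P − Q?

Binary trees (left/right distinguished) on n nodes are counted by C_n; here n = 6. So P = C_6 = 132.
By Knuth's characterisation, the stack-sortable permutations of length 5 are the 231-avoiders, numbering C_5. So Q = C_5 = 42.
P − Q = 132 − 42 = 90.

90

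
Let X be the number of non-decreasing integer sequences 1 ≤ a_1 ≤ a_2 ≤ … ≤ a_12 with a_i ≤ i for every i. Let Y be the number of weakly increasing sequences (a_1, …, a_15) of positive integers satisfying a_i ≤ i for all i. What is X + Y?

9902857

Weakly increasing sequences with a_i ≤ i biject with Dyck paths of semilength 12, so there are C_12. So X = C_12 = 208012.
Weakly increasing sequences with a_i ≤ i biject with Dyck paths of semilength 15, so there are C_15. So Y = C_15 = 9694845.
X + Y = 208012 + 9694845 = 9902857.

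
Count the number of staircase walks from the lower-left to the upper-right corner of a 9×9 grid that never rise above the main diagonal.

Monotone paths in an n×n grid that stay weakly below the diagonal are counted by C_n; here n = 9.
C_9 = C(18,9)/10 = 48620/10 = 4862.

4862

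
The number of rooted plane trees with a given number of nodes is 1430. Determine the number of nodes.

9

Rooted ordered trees on m nodes are counted by C_{m−1}. Since C_8 = 1430, the index is 8.
So the index is 8, and the number of nodes is 8 + 1 = 9.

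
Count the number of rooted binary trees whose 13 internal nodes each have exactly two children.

742900

Full binary trees with n internal nodes are counted by C_n; here n = 13.
C_13 = C_12 · 2(2·12+1)/(12+2) = 208012 · 50/14 = 742900.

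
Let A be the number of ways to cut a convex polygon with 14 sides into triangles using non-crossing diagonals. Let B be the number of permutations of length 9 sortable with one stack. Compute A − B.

203150

Triangulations of a convex m-gon are counted by C_{m−2}; with m = 14 this is C_12. So A = C_12 = 208012.
Stack-sortable permutations are exactly the 231-avoiding ones, counted by C_n; here n = 9. So B = C_9 = 4862.
A − B = 208012 − 4862 = 203150.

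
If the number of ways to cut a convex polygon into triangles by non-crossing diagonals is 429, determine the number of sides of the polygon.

9

Triangulations of a convex m-gon are counted by C_{m−2}; 429 = C_7.
So m − 2 = 7, giving m = 9 sides.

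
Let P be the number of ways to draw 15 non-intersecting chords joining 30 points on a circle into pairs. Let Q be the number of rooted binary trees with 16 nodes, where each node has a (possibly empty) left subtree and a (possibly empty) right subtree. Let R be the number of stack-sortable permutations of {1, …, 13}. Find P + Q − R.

Pairing 30 circle points by 15 non-crossing chords gives C_15 matchings. So P = C_15 = 9694845.
Rooted binary trees with 16 nodes (each child slot possibly empty) number C_16. So Q = C_16 = 35357670.
Stack-sortable permutations are exactly the 231-avoiding ones, counted by C_n; here n = 13. So R = C_13 = 742900.
P + Q − R = 9694845 + 35357670 − 742900 = 44309615.

44309615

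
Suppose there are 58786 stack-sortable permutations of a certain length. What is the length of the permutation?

Stack-sortable permutations of [n] are counted by C_n, and C_11 = 58786.

11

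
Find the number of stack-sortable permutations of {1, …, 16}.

35357670

By Knuth's characterisation, the stack-sortable permutations of length 16 are the 231-avoiders, numbering C_16.
C_16 = C(32,16)/17 = 601080390/17 = 35357670.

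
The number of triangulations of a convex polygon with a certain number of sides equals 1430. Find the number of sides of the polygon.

10

Triangulations of a convex m-gon are counted by C_{m−2}; 1430 = C_8.
So m − 2 = 8, giving m = 10 sides.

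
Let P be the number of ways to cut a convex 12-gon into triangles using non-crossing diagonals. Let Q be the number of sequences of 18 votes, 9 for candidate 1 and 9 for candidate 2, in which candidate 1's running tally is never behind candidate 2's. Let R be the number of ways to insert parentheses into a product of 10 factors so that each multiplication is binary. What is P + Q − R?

The number of triangulations of a 12-gon is the Catalan number C_10 (index = sides − 2). So P = C_10 = 16796.
Reading a vote for the leader as '(' and for the other as ')' turns such a sequence into a balanced string of 9 pairs, so the count is C_9. So Q = C_9 = 4862.
Ways to associate a product of 10 factors correspond to binary trees on 10 leaves, so the count is C_9. So R = C_9 = 4862.
P + Q − R = 16796 + 4862 − 4862 = 16796.

16796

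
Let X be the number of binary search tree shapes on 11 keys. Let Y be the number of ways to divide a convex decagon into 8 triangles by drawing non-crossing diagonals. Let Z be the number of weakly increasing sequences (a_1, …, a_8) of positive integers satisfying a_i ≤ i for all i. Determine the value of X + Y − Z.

58786

There are C_n binary search tree shapes on n keys; with n = 11 that is C_11. So X = C_11 = 58786.
A convex 10-gon is triangulated into 8 triangles, and the number of such triangulations is the Catalan number C_{10−2} = C_8. So Y = C_8 = 1430.
Weakly increasing sequences with a_i ≤ i biject with Dyck paths of semilength 8, so there are C_8. So Z = C_8 = 1430.
X + Y − Z = 58786 + 1430 − 1430 = 58786.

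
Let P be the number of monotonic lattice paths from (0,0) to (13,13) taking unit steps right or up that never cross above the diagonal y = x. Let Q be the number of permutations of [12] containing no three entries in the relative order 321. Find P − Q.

Sub-diagonal monotone paths from (0,0) to (13,13) biject with Dyck paths of semilength 13, giving C_13. So P = C_13 = 742900.
For any fixed pattern of length 3, the pattern-avoiding permutations of [12] number C_12. So Q = C_12 = 208012.
P − Q = 742900 − 208012 = 534888.

534888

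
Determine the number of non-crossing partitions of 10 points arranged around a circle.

Non-crossing partitions of an n-element set are counted by C_n; here n = 10.
C_10 = 16796.

16796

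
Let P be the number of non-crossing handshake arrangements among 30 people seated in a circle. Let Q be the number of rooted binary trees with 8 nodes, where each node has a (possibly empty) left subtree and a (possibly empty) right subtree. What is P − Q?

9693415

Non-crossing handshake pairings of 2n people are counted by C_n; 30 people gives n = 15. So P = C_15 = 9694845.
Binary trees (left/right distinguished) on n nodes are counted by C_n; here n = 8. So Q = C_8 = 1430.
P − Q = 9694845 − 1430 = 9693415.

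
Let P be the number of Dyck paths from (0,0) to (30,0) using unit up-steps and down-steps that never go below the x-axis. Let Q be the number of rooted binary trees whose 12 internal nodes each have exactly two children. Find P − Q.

9486833

A Dyck path with 15 up-steps and 15 down-steps has semilength 15, so there are C_15 of them. So P = C_15 = 9694845.
The number of full binary trees on 12 internal nodes is the Catalan number C_12. So Q = C_12 = 208012.
P − Q = 9694845 − 208012 = 9486833.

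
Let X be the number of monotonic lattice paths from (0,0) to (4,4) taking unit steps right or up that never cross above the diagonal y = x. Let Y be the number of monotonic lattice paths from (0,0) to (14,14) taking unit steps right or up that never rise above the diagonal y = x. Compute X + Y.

Monotone paths in an n×n grid that stay weakly below the diagonal are counted by C_n; here n = 4. So X = C_4 = 14.
Monotone paths in an n×n grid that stay weakly below the diagonal are counted by C_n; here n = 14. So Y = C_14 = 2674440.
X + Y = 14 + 2674440 = 2674454.

2674454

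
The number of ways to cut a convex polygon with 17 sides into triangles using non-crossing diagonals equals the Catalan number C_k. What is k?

A convex 17-gon is triangulated into 15 triangles, and the number of such triangulations is the Catalan number C_{17−2} = C_15.

15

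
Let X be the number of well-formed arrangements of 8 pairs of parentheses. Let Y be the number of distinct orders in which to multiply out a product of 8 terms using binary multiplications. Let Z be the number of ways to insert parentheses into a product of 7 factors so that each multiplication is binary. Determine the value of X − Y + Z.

1133

With 8 pairs the number of balanced bracket strings is the Catalan number C_8. So X = C_8 = 1430.
Parenthesizations of m factors correspond to full binary trees with m leaves, counted by C_{m−1}; m = 8 gives C_7. So Y = C_7 = 429.
Parenthesizations of m factors correspond to full binary trees with m leaves, counted by C_{m−1}; m = 7 gives C_6. So Z = C_6 = 132.
X − Y + Z = 1430 − 429 + 132 = 1133.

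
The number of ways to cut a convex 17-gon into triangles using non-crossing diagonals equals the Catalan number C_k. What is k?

15

The number of triangulations of a 17-gon is the Catalan number C_15 (index = sides − 2).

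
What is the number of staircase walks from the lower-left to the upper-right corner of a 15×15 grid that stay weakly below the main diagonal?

Monotone paths in an n×n grid that stay weakly below the diagonal are counted by C_n; here n = 15.
C_15 = C_14 · 2(2·14+1)/(14+2) = 2674440 · 58/16 = 9694845.

9694845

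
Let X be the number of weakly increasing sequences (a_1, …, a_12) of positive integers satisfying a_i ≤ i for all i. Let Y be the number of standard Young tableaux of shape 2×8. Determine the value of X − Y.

206582

Weakly increasing sequences with a_i ≤ i biject with Dyck paths of semilength 12, so there are C_12. So X = C_12 = 208012.
Standard Young tableaux of shape 2×n are counted by C_n; here n = 8. So Y = C_8 = 1430.
X − Y = 208012 − 1430 = 206582.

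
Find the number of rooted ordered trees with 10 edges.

16796

A rooted plane tree with 10 edges has 11 nodes, and the count is C_10.
C_10 = C(20,10)/11 = 184756/11 = 16796.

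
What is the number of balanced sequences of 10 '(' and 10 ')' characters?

Balanced strings of n pairs of brackets are counted by C_n; here n = 10.
C_10 = C(20,10)/11 = 184756/11 = 16796.

16796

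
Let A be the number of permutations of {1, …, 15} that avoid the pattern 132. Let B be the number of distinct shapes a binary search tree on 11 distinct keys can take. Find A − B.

9636059

For any fixed pattern of length 3, the pattern-avoiding permutations of [15] number C_15. So A = C_15 = 9694845.
Rooted binary trees with 11 nodes (each child slot possibly empty) number C_11. So B = C_11 = 58786.
A − B = 9694845 − 58786 = 9636059.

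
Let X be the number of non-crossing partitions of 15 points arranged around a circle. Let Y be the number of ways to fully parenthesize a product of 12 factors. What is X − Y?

9636059

Non-crossing partitions of an n-element set are counted by C_n; here n = 15. So X = C_15 = 9694845.
Parenthesizations of m factors correspond to full binary trees with m leaves, counted by C_{m−1}; m = 12 gives C_11. So Y = C_11 = 58786.
X − Y = 9694845 − 58786 = 9636059.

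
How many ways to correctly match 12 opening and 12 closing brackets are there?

Balanced strings of n pairs of brackets are counted by C_n; here n = 12.
C_12 = C(24,12)/13 = 2704156/13 = 208012.

208012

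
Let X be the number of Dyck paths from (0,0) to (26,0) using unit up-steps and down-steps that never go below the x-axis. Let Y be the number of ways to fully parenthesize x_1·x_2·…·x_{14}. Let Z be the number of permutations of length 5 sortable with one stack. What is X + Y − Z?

1485758

A Dyck path with 13 up-steps and 13 down-steps has semilength 13, so there are C_13 of them. So X = C_13 = 742900.
Ways to associate a product of 14 factors correspond to binary trees on 14 leaves, so the count is C_13. So Y = C_13 = 742900.
By Knuth's characterisation, the stack-sortable permutations of length 5 are the 231-avoiders, numbering C_5. So Z = C_5 = 42.
X + Y − Z = 742900 + 742900 − 42 = 1485758.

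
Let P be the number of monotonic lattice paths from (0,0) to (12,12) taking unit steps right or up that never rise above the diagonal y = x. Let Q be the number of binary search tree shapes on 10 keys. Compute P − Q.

191216

Sub-diagonal monotone paths from (0,0) to (12,12) biject with Dyck paths of semilength 12, giving C_12. So P = C_12 = 208012.
Binary trees (left/right distinguished) on n nodes are counted by C_n; here n = 10. So Q = C_10 = 16796.
P − Q = 208012 − 16796 = 191216.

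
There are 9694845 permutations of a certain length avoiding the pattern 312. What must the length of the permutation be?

Permutations of [n] avoiding a fixed length-3 pattern are counted by C_n, and C_15 = 9694845.

15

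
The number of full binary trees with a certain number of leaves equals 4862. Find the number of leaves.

10

Full binary trees with L leaves are counted by C_{L−1}, and C_9 = 4862.
So the index is 9, and the number of leaves is 9 + 1 = 10.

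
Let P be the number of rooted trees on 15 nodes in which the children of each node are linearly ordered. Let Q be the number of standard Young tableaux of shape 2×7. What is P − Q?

A rooted plane tree on 15 nodes has 14 edges, and such trees are counted by C_14. So P = C_14 = 2674440.
By the hook-length formula (or a Dyck-path bijection), SYT of shape 2×7 number C_7. So Q = C_7 = 429.
P − Q = 2674440 − 429 = 2674011.

2674011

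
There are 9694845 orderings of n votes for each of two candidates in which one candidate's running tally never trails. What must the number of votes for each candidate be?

Such ballot sequences with n votes each are counted by C_n. The Catalan number equal to 9694845 is C_15.

15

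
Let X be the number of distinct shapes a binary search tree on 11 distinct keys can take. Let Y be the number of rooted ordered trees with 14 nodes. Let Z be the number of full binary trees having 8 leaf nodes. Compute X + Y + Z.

802115

Rooted binary trees with 11 nodes (each child slot possibly empty) number C_11. So X = C_11 = 58786.
Rooted ordered (plane) trees on m nodes have m−1 edges and are counted by C_{m−1}; m = 14 gives C_13. So Y = C_13 = 742900.
Full binary trees with 8 leaves have 8−1 = 7 internal nodes, so there are C_7 of them. So Z = C_7 = 429.
X + Y + Z = 58786 + 742900 + 429 = 802115.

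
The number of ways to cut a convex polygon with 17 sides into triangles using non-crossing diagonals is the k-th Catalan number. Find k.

15

Triangulations of a convex m-gon are counted by C_{m−2}; with m = 17 this is C_15.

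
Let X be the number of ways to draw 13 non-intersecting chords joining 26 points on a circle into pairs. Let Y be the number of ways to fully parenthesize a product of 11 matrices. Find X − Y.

726104

Non-crossing perfect matchings of 2n points on a circle are counted by C_n; with 26 points, n = 13. So X = C_13 = 742900.
Ways to associate a product of 11 factors correspond to binary trees on 11 leaves, so the count is C_10. So Y = C_10 = 16796.
X − Y = 742900 − 16796 = 726104.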